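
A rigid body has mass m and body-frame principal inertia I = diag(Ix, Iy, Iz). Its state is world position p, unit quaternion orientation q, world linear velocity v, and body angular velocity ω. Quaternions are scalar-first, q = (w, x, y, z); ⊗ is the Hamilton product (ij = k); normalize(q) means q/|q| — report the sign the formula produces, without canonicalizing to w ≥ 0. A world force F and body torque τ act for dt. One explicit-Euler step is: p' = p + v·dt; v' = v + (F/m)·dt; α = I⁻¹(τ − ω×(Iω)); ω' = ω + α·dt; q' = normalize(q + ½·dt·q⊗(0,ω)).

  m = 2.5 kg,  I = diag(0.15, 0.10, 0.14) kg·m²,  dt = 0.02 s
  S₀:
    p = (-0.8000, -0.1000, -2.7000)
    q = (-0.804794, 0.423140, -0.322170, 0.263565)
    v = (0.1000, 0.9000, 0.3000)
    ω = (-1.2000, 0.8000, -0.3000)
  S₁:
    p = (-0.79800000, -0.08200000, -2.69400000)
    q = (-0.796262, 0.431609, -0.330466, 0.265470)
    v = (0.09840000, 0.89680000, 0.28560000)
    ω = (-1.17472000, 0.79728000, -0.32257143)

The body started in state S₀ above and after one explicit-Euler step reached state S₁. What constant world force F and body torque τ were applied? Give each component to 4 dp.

F = (-0.2000, -0.4000, -1.8000)
τ = (0.1800, -0.0100, -0.1100)

ω₁ − ω₀ = (0.02528000, -0.00272000, -0.02257143)
ω₀×(Iω₀) = (-0.0096, 0.0036, 0.0480)
I·α + gyro = (0.1800, -0.0100, -0.1100)
Δv = v₁−v₀ = (-0.00160000, -0.00320000, -0.01440000)
m·(v₁−v₀)/dt = (-0.2000, -0.4000, -1.8000)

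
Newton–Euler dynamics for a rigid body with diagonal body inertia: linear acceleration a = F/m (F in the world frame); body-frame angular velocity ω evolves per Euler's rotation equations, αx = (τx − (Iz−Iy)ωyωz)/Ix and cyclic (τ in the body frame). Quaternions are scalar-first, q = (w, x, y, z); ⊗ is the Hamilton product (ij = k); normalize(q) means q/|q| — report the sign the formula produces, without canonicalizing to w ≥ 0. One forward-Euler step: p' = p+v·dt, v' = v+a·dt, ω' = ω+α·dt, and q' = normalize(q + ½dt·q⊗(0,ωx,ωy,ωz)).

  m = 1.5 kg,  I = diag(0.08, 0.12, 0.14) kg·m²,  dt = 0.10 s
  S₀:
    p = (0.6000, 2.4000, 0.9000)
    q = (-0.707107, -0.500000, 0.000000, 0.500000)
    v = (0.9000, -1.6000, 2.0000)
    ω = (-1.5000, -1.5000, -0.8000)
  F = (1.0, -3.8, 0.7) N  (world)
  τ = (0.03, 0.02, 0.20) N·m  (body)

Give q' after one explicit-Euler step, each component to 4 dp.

q⊗(0,ω) = (-0.3500000, 1.8106605, -0.0893395, 1.3156856)
q + ½dt·q⊗(0,ω), renormalized = (-0.7200, -0.4069, -0.0044, 0.5622)

q' = (-0.7200, -0.4069, -0.0044, 0.5622)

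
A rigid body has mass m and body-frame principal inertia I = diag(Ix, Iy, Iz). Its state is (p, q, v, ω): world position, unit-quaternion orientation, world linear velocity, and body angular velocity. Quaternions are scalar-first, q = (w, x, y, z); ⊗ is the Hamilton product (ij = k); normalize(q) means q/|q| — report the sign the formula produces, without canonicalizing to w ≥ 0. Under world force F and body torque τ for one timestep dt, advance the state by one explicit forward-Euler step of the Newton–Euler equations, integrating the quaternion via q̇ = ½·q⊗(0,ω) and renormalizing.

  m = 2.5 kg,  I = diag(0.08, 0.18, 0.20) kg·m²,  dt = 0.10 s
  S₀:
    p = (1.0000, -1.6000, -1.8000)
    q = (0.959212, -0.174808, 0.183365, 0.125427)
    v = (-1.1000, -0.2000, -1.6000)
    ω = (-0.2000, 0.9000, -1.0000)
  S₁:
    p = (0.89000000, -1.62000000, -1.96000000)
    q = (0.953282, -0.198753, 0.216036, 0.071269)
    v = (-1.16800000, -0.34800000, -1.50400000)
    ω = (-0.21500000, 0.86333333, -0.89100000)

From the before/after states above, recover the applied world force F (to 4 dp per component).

F = (-1.7000, -3.7000, 2.4000)

Δv = v₁−v₀ = (-0.06800000, -0.14800000, 0.09600000)
m·(v₁−v₀)/dt = (-1.7000, -3.7000, 2.4000)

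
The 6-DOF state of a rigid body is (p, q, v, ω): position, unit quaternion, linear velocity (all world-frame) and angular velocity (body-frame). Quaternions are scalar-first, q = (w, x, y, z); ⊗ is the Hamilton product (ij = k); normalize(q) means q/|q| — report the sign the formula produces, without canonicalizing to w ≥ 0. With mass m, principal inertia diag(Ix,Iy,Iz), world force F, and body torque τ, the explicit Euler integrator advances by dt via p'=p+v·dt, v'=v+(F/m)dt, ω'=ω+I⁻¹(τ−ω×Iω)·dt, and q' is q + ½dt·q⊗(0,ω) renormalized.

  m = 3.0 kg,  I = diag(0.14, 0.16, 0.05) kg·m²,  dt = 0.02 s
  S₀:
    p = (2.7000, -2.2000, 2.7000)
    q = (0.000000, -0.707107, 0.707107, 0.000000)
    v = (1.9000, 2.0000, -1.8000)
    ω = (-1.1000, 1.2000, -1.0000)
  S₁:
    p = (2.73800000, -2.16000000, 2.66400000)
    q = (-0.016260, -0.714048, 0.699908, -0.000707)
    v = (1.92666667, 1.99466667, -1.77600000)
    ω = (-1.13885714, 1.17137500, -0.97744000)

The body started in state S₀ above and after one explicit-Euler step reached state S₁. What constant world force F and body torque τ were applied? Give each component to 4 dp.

rate change Δω = (-0.03885714, -0.02862500, 0.02256000)
I·α + gyro = (-0.1400, -0.1300, 0.0300)
v₁ − v₀ = (0.02666667, -0.00533333, 0.02400000)
m·(v₁−v₀)/dt = (4.0000, -0.8000, 3.6000)

F = (4.0000, -0.8000, 3.6000)
τ = (-0.1400, -0.1300, 0.0300)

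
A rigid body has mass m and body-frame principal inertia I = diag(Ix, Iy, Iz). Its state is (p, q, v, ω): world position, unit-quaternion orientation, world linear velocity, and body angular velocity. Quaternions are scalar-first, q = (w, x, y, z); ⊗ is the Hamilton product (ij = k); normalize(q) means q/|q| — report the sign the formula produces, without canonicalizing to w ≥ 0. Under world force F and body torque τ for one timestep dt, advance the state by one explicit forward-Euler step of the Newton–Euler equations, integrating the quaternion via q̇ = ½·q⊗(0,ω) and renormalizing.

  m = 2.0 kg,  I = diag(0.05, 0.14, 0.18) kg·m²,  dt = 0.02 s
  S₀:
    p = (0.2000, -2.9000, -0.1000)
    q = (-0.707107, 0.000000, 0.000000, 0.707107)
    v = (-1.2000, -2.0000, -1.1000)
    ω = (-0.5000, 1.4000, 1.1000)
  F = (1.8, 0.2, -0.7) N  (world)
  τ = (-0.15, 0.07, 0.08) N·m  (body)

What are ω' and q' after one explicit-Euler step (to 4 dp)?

ω×(Iω) gyroscopic = (0.0616, 0.0715, -0.0630)
(τ − ω×Iω)/I = (-4.2320, -0.0107, 0.7944)
ω' = ω + α·dt = (-0.5846, 1.3998, 1.1159)
2q̇ = q⊗(0,ω) = (-0.7778177, -0.6363963, -1.3435033, -0.7778177)
q + ½dt·q⊗(0,ω), renormalized = (-0.7148, -0.0064, -0.0134, 0.6992)

ω' = (-0.5846, 1.3998, 1.1159)
q' = (-0.7148, -0.0064, -0.0134, 0.6992)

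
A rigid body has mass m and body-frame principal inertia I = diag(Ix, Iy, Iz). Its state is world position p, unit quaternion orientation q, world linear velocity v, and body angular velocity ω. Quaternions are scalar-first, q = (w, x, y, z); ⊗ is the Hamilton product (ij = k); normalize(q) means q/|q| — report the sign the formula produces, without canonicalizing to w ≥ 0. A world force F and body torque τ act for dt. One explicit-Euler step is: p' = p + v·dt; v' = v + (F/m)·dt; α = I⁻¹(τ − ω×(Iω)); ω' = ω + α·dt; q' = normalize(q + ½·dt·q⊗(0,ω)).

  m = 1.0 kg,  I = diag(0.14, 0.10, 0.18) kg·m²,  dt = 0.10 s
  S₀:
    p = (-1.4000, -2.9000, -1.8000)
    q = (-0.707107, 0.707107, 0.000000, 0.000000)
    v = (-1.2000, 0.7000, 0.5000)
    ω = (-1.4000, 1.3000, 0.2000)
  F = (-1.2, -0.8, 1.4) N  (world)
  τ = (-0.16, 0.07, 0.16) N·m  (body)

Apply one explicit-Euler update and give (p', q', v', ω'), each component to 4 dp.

new position p' = (-1.5200, -2.8300, -1.7500)
v' = v + a·dt = (-1.3200, 0.6200, 0.6400)
precession coupling ω×(Iω) = (0.0208, 0.0112, 0.0728)
angular accel α = (-1.2914, 0.5880, 0.4844)
new body rate ω' = (-1.5291, 1.3588, 0.2484)
q⊗(0,ω) = (0.9899498, 0.9899498, -1.0606605, 0.7778177)
updated quaternion q' = (-0.6546, 0.7531, -0.0528, 0.0387)

p' = (-1.5200, -2.8300, -1.7500)
q' = (-0.6546, 0.7531, -0.0528, 0.0387)
v' = (-1.3200, 0.6200, 0.6400)
ω' = (-1.5291, 1.3588, 0.2484)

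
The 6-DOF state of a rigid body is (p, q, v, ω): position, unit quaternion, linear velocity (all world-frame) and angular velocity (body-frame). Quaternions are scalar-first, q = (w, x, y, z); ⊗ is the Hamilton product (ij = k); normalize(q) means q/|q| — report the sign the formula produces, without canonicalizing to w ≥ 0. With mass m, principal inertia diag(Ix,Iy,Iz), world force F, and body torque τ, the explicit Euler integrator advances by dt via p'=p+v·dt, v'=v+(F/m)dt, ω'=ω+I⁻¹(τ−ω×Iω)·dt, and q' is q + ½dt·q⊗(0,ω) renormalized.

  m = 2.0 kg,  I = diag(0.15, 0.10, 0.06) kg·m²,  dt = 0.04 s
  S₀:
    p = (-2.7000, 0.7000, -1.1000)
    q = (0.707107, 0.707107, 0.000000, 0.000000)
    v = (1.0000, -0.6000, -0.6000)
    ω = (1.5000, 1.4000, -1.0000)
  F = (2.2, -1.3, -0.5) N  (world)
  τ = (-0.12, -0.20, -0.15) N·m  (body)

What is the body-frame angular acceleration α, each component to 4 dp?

precession coupling ω×(Iω) = (0.0560, -0.1350, -0.1050)
α = I⁻¹(τ − ω×Iω) = (-1.1733, -0.6500, -0.7500)

α = (-1.1733, -0.6500, -0.7500)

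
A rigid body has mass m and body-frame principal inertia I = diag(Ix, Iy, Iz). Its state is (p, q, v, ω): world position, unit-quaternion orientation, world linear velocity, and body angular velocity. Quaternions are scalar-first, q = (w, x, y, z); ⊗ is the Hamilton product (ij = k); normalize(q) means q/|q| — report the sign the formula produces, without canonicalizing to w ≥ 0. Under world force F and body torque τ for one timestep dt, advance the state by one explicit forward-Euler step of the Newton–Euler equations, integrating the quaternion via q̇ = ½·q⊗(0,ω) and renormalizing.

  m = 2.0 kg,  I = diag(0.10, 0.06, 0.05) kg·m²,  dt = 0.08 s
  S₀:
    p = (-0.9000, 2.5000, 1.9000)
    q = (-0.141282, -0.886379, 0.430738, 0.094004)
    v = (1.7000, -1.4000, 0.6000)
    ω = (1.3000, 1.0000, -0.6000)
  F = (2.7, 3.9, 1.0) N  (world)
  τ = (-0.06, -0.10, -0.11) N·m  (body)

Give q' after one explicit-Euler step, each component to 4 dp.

q' = (-0.1099, -0.9056, 0.4077, 0.0394)

Hamilton product q⊗(0,ω) = (0.7779571, -0.5361134, -0.5509042, -1.3615692)
updated quaternion q' = (-0.1099, -0.9056, 0.4077, 0.0394)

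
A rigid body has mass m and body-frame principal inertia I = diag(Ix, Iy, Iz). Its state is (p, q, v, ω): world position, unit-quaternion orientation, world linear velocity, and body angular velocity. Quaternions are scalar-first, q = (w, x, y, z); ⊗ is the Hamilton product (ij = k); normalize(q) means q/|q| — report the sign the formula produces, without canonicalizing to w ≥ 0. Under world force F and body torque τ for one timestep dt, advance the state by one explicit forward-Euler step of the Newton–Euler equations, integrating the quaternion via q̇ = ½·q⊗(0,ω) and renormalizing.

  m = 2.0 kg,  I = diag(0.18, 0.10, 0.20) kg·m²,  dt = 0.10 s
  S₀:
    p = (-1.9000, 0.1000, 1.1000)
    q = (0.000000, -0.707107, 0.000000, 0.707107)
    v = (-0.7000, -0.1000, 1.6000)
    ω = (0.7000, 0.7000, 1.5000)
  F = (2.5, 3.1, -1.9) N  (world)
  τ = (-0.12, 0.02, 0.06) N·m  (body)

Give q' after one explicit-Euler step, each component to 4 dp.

q' = (-0.0282, -0.7289, 0.0775, 0.6796)

2q̇ = q⊗(0,ω) = (-0.5656856, -0.4949749, 1.5556354, -0.4949749)
q' = normalize(q + ½dt·q⊗(0,ω)) = (-0.0282, -0.7289, 0.0775, 0.6796)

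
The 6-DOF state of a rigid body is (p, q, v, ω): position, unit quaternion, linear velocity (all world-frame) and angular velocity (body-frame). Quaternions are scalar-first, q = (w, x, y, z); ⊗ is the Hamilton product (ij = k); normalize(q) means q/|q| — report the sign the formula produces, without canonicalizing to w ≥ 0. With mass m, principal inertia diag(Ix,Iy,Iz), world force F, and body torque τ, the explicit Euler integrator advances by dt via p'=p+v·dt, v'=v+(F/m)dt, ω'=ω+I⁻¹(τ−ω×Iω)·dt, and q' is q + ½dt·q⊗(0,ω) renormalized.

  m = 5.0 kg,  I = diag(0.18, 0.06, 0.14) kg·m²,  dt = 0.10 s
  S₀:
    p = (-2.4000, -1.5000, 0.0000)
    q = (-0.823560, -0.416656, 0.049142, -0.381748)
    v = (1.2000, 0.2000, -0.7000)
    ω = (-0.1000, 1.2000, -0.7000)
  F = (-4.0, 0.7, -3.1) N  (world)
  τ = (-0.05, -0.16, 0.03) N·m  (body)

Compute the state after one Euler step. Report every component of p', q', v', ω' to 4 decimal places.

α = I⁻¹(τ − ω×Iω) = (0.0956, -2.7133, 0.1114)
ω + α·dt = (-0.0904, 0.9287, -0.6889)
Hamilton product q⊗(0,ω) = (-0.3678596, 0.5060542, -1.2417564, 0.0814190)
q + ½dt·q⊗(0,ω), renormalized = (-0.8399, -0.3904, -0.0129, -0.3768)
linear accel F/m = (-0.8000, 0.1400, -0.6200)
new position p' = (-2.2800, -1.4800, -0.0700)
v' = v + a·dt = (1.1200, 0.2140, -0.7620)

p' = (-2.2800, -1.4800, -0.0700)
q' = (-0.8399, -0.3904, -0.0129, -0.3768)
v' = (1.1200, 0.2140, -0.7620)
ω' = (-0.0904, 0.9287, -0.6889)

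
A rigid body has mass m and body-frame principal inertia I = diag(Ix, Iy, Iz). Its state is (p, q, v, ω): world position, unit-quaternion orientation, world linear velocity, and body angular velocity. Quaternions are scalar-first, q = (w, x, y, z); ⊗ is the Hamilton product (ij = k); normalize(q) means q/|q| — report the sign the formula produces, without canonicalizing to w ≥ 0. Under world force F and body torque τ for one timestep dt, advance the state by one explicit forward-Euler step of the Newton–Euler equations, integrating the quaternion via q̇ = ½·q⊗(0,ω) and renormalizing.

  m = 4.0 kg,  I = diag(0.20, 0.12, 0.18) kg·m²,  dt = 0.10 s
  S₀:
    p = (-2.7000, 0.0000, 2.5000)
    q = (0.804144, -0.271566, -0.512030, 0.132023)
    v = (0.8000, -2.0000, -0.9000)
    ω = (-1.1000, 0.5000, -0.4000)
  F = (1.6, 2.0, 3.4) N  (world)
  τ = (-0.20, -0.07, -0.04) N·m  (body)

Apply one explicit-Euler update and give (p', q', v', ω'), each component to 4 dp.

α = I⁻¹(τ − ω×Iω) = (-0.9400, -0.6567, -0.4667)
ω + α·dt = (-1.1940, 0.4343, -0.4467)
q⊗(0,ω) = (0.0101016, -0.7457579, 0.1482203, -1.0206736)
q' = normalize(q + ½dt·q⊗(0,ω)) = (0.8030, -0.3082, -0.5036, 0.0808)
p' = p + v·dt = (-2.6200, -0.2000, 2.4100)
new velocity v' = (0.8400, -1.9500, -0.8150)

p' = (-2.6200, -0.2000, 2.4100)
q' = (0.8030, -0.3082, -0.5036, 0.0808)
v' = (0.8400, -1.9500, -0.8150)
ω' = (-1.1940, 0.4343, -0.4467)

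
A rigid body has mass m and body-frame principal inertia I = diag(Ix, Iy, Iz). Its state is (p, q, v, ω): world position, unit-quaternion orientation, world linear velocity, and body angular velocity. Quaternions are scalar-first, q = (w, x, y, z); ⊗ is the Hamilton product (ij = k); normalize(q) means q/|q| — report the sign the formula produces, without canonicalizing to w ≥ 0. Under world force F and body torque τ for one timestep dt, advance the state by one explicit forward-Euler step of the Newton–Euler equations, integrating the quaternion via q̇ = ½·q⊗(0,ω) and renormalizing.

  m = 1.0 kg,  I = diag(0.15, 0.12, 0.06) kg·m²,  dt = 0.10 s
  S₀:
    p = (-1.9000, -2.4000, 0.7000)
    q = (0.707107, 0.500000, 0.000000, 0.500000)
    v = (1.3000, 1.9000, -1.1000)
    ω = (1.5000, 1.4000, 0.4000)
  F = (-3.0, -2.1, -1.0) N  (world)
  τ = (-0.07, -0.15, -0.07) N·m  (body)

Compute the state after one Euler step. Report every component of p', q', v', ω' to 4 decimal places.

a = (-3.0000, -2.1000, -1.0000)
p + v·dt = (-1.7700, -2.2100, 0.5900)
new velocity v' = (1.0000, 1.6900, -1.2000)
precession coupling ω×(Iω) = (-0.0336, 0.0540, -0.0630)
α = I⁻¹(τ − ω×Iω) = (-0.2427, -1.7000, -0.1167)
new body rate ω' = (1.4757, 1.2300, 0.3883)
Hamilton product q⊗(0,ω) = (-0.9500000, 0.3606605, 1.5399498, 0.9828428)
updated quaternion q' = (0.6560, 0.5152, 0.0766, 0.5462)

p' = (-1.7700, -2.2100, 0.5900)
q' = (0.6560, 0.5152, 0.0766, 0.5462)
v' = (1.0000, 1.6900, -1.2000)
ω' = (1.4757, 1.2300, 0.3883)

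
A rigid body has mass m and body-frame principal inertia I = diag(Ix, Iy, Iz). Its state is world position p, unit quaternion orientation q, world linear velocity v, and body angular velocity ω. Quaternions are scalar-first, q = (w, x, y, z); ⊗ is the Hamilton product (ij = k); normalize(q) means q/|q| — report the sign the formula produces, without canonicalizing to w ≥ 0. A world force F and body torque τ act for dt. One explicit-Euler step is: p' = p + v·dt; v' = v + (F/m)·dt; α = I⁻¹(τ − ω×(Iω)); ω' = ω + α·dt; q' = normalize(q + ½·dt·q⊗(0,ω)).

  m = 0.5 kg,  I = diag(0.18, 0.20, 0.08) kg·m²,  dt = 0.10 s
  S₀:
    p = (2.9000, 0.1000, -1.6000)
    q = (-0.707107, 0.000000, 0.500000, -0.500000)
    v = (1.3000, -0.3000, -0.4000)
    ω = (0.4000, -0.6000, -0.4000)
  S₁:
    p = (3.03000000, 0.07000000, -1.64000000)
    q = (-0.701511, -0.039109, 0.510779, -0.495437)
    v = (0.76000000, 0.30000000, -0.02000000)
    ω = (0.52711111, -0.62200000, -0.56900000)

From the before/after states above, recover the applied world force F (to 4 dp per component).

velocity change Δv = (-0.54000000, 0.60000000, 0.38000000)
F = m·Δv/dt = (-2.7000, 3.0000, 1.9000)

F = (-2.7000, 3.0000, 1.9000)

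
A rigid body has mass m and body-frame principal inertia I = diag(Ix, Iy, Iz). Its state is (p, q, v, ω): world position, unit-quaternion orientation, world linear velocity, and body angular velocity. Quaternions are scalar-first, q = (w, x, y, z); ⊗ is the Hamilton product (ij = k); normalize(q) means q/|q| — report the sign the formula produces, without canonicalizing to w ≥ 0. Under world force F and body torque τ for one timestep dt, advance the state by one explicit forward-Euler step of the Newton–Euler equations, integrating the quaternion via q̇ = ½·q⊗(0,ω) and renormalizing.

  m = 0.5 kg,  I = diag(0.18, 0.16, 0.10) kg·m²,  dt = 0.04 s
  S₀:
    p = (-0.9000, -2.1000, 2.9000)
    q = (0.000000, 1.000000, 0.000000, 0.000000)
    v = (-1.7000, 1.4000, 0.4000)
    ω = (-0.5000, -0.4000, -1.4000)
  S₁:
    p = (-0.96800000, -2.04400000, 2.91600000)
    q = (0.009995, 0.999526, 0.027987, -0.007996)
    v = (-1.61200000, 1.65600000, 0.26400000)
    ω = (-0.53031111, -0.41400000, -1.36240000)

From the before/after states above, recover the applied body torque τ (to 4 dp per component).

rate change Δω = (-0.03031111, -0.01400000, 0.03760000)
ω₀×(Iω₀) = (-0.0336, 0.0560, -0.0040)
τ = I·(Δω/dt) + ω₀×(Iω₀) = (-0.1700, 0.0000, 0.0900)

τ = (-0.1700, 0.0000, 0.0900)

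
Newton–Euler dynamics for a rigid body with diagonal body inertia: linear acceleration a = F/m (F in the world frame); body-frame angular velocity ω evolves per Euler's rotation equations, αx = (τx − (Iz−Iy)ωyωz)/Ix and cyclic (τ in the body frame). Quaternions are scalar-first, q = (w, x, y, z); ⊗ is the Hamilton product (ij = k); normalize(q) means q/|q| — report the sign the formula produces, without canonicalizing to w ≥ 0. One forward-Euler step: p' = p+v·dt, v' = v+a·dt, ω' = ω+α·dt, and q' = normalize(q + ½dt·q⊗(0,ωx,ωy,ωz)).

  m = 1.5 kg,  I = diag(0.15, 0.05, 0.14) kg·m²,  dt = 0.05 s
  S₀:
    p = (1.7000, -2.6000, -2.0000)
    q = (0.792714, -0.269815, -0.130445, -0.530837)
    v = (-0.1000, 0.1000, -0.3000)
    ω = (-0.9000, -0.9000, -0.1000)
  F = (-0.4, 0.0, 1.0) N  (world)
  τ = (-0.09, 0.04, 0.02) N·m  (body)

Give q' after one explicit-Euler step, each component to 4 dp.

q⊗(0,ω) = (-0.4133177, -1.1781514, -0.2626708, 0.0461616)
q' = normalize(q + ½dt·q⊗(0,ω)) = (0.7820, -0.2991, -0.1369, -0.5294)

q' = (0.7820, -0.2991, -0.1369, -0.5294)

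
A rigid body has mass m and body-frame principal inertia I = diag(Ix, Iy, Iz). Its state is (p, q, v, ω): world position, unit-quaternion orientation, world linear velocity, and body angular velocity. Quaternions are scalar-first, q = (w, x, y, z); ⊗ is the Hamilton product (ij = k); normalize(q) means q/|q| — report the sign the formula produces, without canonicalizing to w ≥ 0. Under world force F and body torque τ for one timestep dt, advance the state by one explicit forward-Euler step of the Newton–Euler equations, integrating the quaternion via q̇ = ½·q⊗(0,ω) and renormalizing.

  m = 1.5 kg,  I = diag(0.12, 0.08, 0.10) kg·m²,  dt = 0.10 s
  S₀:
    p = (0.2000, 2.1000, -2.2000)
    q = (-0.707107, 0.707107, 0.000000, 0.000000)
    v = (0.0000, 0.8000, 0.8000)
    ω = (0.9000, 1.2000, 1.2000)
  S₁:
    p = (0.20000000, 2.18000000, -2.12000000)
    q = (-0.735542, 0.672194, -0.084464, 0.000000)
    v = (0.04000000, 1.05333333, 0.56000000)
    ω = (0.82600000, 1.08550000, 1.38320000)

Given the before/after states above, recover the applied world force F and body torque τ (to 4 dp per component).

F = (0.6000, 3.8000, -3.6000)
τ = (-0.0600, -0.0700, 0.1400)

velocity change Δv = (0.04000000, 0.25333333, -0.24000000)
F = m·Δv/dt = (0.6000, 3.8000, -3.6000)
rate change Δω = (-0.07400000, -0.11450000, 0.18320000)
τ = I·(Δω/dt) + ω₀×(Iω₀) = (-0.0600, -0.0700, 0.1400)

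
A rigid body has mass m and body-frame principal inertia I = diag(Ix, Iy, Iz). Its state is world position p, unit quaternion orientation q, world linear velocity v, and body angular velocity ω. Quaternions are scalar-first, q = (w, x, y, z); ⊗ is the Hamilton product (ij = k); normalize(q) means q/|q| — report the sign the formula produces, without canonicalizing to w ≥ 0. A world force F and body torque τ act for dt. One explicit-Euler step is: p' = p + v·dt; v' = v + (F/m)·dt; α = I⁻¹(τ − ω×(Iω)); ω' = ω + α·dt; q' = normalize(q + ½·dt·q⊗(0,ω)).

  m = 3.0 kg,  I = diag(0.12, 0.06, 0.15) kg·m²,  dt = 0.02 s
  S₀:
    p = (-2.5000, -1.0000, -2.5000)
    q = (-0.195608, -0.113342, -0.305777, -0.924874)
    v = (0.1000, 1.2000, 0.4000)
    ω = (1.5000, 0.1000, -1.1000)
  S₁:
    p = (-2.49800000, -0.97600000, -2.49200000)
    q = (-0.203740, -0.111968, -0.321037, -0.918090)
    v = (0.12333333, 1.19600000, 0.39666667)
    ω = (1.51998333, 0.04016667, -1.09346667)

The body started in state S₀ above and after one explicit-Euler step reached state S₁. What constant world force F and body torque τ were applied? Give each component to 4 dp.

F = (3.5000, -0.6000, -0.5000)
τ = (0.1100, -0.1300, 0.0400)

velocity change Δv = (0.02333333, -0.00400000, -0.00333333)
applied force F = (3.5000, -0.6000, -0.5000)
rate change Δω = (0.01998333, -0.05983333, 0.00653333)
ω₀×(Iω₀) = (-0.0099, 0.0495, -0.0090)
τ = I·(Δω/dt) + ω₀×(Iω₀) = (0.1100, -0.1300, 0.0400)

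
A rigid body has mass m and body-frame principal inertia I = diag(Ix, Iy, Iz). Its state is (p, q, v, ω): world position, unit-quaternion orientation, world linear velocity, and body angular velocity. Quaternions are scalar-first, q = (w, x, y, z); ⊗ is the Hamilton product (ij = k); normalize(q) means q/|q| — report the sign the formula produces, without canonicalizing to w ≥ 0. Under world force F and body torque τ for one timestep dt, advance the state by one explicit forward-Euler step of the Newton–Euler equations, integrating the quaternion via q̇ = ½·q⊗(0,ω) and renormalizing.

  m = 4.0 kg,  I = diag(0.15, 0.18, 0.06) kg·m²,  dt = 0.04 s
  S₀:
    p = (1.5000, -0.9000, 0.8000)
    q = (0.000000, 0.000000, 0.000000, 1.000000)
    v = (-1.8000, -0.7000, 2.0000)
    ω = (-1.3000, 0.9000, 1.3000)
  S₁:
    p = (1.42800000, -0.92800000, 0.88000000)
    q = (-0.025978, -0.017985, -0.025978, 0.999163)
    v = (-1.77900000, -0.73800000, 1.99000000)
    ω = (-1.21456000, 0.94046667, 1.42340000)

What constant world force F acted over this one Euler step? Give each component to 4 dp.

F = (2.1000, -3.8000, -1.0000)

v₁ − v₀ = (0.02100000, -0.03800000, -0.01000000)
applied force F = (2.1000, -3.8000, -1.0000)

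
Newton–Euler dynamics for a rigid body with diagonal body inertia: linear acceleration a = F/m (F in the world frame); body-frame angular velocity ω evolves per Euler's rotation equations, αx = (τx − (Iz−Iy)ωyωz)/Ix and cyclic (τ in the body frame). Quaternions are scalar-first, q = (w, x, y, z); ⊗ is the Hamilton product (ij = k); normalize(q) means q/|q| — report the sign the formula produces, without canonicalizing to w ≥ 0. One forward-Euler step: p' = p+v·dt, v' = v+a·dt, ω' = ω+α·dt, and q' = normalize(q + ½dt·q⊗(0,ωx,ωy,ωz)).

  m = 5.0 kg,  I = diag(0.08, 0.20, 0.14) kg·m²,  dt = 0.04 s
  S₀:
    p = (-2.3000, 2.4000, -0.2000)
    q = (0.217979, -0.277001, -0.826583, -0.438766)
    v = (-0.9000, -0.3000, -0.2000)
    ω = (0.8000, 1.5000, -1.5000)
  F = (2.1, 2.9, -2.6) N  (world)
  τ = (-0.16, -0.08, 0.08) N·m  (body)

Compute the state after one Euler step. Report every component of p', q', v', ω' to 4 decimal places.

angular accel α = (-3.6875, -0.7600, -0.4571)
new body rate ω' = (0.6525, 1.4696, -1.5183)
2q̇ = q⊗(0,ω) = (0.8033263, 2.0724067, -0.4395458, -0.0812036)
q + ½dt·q⊗(0,ω), renormalized = (0.2338, -0.2353, -0.8345, -0.4399)
a = F/m = (0.4200, 0.5800, -0.5200)
new position p' = (-2.3360, 2.3880, -0.2080)
v + (F/m)dt = (-0.8832, -0.2768, -0.2208)

p' = (-2.3360, 2.3880, -0.2080)
q' = (0.2338, -0.2353, -0.8345, -0.4399)
v' = (-0.8832, -0.2768, -0.2208)
ω' = (0.6525, 1.4696, -1.5183)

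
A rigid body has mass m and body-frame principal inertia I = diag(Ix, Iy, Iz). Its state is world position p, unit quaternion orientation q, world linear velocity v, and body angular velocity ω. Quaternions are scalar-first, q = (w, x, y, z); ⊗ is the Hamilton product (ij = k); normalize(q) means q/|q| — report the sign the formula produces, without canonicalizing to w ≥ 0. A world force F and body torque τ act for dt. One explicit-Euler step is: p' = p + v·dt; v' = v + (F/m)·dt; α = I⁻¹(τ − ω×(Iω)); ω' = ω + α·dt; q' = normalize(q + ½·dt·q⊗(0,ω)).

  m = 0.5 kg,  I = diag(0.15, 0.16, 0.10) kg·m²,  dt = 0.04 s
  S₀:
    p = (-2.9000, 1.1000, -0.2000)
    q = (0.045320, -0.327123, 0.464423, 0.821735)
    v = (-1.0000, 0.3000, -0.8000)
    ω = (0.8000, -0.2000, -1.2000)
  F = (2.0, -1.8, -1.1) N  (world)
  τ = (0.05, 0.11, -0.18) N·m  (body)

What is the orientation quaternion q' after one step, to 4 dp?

Hamilton product q⊗(0,ω) = (1.3406650, -0.3567046, 0.2557764, -0.3604978)
q + ½dt·q⊗(0,ω), renormalized = (0.0721, -0.3341, 0.4693, 0.8142)

q' = (0.0721, -0.3341, 0.4693, 0.8142)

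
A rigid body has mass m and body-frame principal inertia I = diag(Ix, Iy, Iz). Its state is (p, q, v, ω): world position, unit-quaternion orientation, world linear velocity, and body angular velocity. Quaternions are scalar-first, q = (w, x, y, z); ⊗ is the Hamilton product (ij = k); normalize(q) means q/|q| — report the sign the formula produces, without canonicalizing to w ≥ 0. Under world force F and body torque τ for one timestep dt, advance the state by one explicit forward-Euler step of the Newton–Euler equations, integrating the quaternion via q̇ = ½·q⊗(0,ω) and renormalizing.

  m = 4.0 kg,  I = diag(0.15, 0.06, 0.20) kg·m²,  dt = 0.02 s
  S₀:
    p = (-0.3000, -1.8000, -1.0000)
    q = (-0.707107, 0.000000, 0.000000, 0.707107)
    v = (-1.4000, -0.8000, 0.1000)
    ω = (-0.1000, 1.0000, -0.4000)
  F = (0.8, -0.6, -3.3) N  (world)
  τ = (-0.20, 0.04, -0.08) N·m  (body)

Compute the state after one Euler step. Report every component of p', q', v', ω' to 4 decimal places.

(τ − ω×Iω)/I = (-0.9600, 0.7000, -0.4450)
new body rate ω' = (-0.1192, 1.0140, -0.4089)
Hamilton product q⊗(0,ω) = (0.2828428, -0.6363963, -0.7778177, 0.2828428)
q' = normalize(q + ½dt·q⊗(0,ω)) = (-0.7042, -0.0064, -0.0078, 0.7099)
a = F/m = (0.2000, -0.1500, -0.8250)
p + v·dt = (-0.3280, -1.8160, -0.9980)
v' = v + a·dt = (-1.3960, -0.8030, 0.0835)

p' = (-0.3280, -1.8160, -0.9980)
q' = (-0.7042, -0.0064, -0.0078, 0.7099)
v' = (-1.3960, -0.8030, 0.0835)
ω' = (-0.1192, 1.0140, -0.4089)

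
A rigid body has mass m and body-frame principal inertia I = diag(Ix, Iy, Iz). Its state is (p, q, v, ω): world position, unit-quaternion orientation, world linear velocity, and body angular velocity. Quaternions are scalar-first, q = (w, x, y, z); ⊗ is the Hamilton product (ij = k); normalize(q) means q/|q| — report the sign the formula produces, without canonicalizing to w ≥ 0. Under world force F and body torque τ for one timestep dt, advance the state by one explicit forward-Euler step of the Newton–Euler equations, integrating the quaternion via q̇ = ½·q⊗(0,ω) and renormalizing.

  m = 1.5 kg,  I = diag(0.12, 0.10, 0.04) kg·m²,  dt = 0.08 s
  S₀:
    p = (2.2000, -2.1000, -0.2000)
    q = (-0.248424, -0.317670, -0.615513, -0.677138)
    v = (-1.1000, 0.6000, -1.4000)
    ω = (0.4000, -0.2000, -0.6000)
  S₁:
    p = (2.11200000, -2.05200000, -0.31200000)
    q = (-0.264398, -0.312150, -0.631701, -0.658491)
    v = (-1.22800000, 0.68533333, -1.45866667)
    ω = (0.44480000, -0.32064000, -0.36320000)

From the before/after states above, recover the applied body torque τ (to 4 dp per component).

τ = (0.0600, -0.1700, 0.1200)

rate change Δω = (0.04480000, -0.12064000, 0.23680000)
precession coupling = (-0.0072, -0.0192, 0.0016)
applied torque τ = (0.0600, -0.1700, 0.1200)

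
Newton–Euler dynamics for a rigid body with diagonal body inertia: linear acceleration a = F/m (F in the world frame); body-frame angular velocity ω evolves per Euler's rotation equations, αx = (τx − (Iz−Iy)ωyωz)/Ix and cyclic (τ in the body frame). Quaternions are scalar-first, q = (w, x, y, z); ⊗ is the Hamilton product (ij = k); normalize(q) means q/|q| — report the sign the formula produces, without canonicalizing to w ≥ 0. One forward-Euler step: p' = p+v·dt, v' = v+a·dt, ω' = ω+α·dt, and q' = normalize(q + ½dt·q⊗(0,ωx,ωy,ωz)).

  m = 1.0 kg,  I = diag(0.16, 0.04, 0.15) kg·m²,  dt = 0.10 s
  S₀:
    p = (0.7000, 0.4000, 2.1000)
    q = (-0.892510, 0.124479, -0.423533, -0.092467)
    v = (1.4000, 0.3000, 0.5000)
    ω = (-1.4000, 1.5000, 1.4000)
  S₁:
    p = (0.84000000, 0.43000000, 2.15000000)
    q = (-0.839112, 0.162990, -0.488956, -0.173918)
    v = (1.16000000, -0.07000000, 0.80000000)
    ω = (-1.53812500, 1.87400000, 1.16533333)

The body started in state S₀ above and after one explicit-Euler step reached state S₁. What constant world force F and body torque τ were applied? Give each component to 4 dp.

ω₁ − ω₀ = (-0.13812500, 0.37400000, -0.23466667)
applied torque τ = (0.0100, 0.1300, -0.1000)
velocity change Δv = (-0.24000000, -0.37000000, 0.30000000)
F = m·Δv/dt = (-2.4000, -3.7000, 3.0000)

F = (-2.4000, -3.7000, 3.0000)
τ = (0.0100, 0.1300, -0.1000)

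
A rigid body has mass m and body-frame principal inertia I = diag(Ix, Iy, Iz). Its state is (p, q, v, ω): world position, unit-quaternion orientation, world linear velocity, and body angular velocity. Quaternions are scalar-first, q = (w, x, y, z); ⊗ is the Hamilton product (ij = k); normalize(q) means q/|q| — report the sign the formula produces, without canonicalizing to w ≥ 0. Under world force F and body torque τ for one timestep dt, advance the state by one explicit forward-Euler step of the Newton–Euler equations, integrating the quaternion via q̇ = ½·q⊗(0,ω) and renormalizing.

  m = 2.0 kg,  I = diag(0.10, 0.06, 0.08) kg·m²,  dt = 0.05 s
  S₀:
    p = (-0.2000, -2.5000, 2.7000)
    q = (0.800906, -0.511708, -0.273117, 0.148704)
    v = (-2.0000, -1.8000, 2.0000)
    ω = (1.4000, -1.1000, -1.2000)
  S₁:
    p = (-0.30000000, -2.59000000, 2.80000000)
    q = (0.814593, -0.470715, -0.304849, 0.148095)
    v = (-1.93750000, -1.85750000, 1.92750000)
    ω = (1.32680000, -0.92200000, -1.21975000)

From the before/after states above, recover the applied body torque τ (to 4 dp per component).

τ = (-0.1200, 0.1800, 0.0300)

ω₁ − ω₀ = (-0.07320000, 0.17800000, -0.01975000)
I·α + gyro = (-0.1200, 0.1800, 0.0300)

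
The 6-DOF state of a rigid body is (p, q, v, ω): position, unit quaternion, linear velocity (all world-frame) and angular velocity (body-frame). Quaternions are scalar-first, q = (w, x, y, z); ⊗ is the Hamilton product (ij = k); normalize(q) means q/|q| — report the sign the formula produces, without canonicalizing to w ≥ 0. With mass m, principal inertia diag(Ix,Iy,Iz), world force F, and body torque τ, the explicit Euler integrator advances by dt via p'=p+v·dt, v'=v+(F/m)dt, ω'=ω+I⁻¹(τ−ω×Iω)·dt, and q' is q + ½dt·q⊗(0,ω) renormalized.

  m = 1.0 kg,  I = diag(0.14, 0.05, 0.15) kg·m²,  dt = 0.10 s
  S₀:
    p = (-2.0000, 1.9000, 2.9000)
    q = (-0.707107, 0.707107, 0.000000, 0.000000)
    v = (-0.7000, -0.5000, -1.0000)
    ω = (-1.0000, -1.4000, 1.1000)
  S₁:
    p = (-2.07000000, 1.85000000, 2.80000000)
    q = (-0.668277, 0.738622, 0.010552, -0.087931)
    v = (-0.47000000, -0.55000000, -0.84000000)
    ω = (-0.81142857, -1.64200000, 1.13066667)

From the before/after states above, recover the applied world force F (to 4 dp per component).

F = (2.3000, -0.5000, 1.6000)

Δv = v₁−v₀ = (0.23000000, -0.05000000, 0.16000000)
m·(v₁−v₀)/dt = (2.3000, -0.5000, 1.6000)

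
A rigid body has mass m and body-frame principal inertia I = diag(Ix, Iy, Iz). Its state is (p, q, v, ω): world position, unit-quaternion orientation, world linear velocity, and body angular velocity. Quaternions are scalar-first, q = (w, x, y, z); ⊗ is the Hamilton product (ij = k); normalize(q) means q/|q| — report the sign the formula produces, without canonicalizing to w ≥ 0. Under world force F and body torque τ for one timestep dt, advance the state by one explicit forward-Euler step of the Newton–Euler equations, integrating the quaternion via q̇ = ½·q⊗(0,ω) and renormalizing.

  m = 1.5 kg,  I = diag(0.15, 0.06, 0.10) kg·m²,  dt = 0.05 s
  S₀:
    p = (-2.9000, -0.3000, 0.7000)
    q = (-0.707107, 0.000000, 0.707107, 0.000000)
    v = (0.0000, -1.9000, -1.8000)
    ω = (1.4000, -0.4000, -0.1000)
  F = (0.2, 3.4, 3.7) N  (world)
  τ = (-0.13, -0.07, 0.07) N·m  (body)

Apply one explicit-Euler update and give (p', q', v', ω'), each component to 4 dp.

a = F/m = (0.1333, 2.2667, 2.4667)
p + v·dt = (-2.9000, -0.3950, 0.6100)
new velocity v' = (0.0067, -1.7867, -1.6767)
gyro term ω×Iω = (0.0016, -0.0070, 0.0504)
α = I⁻¹(τ − ω×Iω) = (-0.8773, -1.0500, 0.1960)
ω + α·dt = (1.3561, -0.4525, -0.0902)
Hamilton product q⊗(0,ω) = (0.2828428, -1.0606605, 0.2828428, -0.9192391)
q' = normalize(q + ½dt·q⊗(0,ω)) = (-0.6996, -0.0265, 0.7137, -0.0230)

p' = (-2.9000, -0.3950, 0.6100)
q' = (-0.6996, -0.0265, 0.7137, -0.0230)
v' = (0.0067, -1.7867, -1.6767)
ω' = (1.3561, -0.4525, -0.0902)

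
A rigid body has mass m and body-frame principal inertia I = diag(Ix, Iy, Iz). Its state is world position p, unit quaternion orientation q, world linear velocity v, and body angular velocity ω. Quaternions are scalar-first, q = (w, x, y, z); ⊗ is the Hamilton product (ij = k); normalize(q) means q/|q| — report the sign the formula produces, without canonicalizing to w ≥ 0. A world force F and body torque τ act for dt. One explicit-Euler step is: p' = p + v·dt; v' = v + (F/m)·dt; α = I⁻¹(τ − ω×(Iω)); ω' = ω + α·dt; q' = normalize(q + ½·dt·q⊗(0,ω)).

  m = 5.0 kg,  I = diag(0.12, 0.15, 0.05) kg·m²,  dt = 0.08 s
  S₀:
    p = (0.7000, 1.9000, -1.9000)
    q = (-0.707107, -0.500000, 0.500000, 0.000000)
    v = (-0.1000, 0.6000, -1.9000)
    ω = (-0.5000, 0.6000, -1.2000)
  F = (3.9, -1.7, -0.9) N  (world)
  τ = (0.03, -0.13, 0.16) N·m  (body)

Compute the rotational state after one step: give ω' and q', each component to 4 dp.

ω' = (-0.5280, 0.5083, -0.9296)
q' = (-0.7279, -0.5090, 0.4583, 0.0319)

precession coupling ω×(Iω) = (0.0720, 0.0420, -0.0090)
α = I⁻¹(τ − ω×Iω) = (-0.3500, -1.1467, 3.3800)
ω + α·dt = (-0.5280, 0.5083, -0.9296)
q⊗(0,ω) = (-0.5500000, -0.2464465, -1.0242642, 0.7985284)
q' = normalize(q + ½dt·q⊗(0,ω)) = (-0.7279, -0.5090, 0.4583, 0.0319)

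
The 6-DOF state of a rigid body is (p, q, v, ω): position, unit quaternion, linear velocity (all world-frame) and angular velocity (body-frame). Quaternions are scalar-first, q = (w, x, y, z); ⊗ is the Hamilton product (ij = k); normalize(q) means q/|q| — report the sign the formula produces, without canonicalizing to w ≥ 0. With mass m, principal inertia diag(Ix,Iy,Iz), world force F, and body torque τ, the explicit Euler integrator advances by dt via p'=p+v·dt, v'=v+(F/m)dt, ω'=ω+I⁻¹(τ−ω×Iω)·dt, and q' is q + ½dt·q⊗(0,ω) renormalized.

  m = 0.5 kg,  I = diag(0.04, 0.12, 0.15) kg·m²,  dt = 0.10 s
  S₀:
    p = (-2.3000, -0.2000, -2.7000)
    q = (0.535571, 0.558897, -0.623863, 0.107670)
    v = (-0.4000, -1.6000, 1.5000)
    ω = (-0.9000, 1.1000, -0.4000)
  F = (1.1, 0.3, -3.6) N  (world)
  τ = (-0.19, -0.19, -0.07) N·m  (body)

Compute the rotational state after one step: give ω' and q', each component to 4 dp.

ω' = (-1.3420, 0.9747, -0.3939)
q' = (0.5956, 0.5399, -0.5865, 0.0994)

α = I⁻¹(τ − ω×Iω) = (-4.4200, -1.2533, 0.0613)
new body rate ω' = (-1.3420, 0.9747, -0.3939)
Hamilton product q⊗(0,ω) = (1.2323246, -0.3509057, 0.7157839, -0.1609184)
q' = normalize(q + ½dt·q⊗(0,ω)) = (0.5956, 0.5399, -0.5865, 0.0994)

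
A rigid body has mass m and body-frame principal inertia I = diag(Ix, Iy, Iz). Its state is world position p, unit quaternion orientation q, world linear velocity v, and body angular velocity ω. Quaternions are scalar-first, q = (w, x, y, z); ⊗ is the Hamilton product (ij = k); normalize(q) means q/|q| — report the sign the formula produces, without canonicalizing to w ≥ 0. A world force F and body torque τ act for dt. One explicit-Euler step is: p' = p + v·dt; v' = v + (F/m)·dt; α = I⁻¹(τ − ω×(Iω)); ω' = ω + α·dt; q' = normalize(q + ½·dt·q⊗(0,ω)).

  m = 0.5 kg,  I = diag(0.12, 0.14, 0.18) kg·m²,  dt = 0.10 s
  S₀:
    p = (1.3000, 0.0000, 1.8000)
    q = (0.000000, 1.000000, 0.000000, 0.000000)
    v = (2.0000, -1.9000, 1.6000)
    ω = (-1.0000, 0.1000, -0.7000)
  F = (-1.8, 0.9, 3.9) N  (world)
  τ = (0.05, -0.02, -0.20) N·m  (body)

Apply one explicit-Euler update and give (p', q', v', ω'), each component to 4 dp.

p' = (1.5000, -0.1900, 1.9600)
q' = (0.0499, 0.9981, 0.0349, 0.0050)
v' = (1.6400, -1.7200, 2.3800)
ω' = (-0.9560, 0.1157, -0.8100)

gyro term ω×Iω = (-0.0028, -0.0420, -0.0020)
(τ − ω×Iω)/I = (0.4400, 0.1571, -1.1000)
ω' = ω + α·dt = (-0.9560, 0.1157, -0.8100)
Hamilton product q⊗(0,ω) = (1.0000000, 0.0000000, 0.7000000, 0.1000000)
q + ½dt·q⊗(0,ω), renormalized = (0.0499, 0.9981, 0.0349, 0.0050)
a = F/m = (-3.6000, 1.8000, 7.8000)
p' = p + v·dt = (1.5000, -0.1900, 1.9600)
v' = v + a·dt = (1.6400, -1.7200, 2.3800)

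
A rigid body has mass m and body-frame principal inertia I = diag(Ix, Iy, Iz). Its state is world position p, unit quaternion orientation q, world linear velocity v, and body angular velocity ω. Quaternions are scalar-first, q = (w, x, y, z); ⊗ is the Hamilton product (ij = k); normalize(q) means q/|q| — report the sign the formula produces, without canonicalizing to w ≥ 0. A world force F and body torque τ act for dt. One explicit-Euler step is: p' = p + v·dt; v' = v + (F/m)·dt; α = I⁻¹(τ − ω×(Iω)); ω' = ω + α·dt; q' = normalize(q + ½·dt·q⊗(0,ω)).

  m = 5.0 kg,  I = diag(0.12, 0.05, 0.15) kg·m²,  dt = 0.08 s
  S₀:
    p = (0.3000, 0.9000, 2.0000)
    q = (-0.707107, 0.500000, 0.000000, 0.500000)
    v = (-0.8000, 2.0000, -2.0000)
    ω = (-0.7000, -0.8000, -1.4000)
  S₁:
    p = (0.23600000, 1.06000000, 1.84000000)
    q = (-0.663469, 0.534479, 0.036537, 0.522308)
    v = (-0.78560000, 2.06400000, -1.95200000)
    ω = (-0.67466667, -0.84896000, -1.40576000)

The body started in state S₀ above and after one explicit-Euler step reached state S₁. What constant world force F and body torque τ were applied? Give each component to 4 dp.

F = (0.9000, 4.0000, 3.0000)
τ = (0.1500, -0.0600, -0.0500)

v₁ − v₀ = (0.01440000, 0.06400000, 0.04800000)
F = m·Δv/dt = (0.9000, 4.0000, 3.0000)
rate change Δω = (0.02533333, -0.04896000, -0.00576000)
applied torque τ = (0.1500, -0.0600, -0.0500)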